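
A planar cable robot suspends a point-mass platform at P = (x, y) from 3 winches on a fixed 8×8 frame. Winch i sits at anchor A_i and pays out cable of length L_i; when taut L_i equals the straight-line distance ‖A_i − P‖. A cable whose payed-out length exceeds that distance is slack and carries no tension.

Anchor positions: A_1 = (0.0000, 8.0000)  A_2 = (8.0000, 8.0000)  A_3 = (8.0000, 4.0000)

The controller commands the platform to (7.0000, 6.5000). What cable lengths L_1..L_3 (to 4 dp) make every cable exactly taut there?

cable 1: Δx=-7.0000, Δy=1.5000; L_1 = √(Δx²+Δy²) = 7.1589
cable 2: Δx=1.0000, Δy=1.5000; L_2 = √(Δx²+Δy²) = 1.8028
cable 3: Δx=1.0000, Δy=-2.5000; L_3 = √(Δx²+Δy²) = 2.6926

(7.1589, 1.8028, 2.6926)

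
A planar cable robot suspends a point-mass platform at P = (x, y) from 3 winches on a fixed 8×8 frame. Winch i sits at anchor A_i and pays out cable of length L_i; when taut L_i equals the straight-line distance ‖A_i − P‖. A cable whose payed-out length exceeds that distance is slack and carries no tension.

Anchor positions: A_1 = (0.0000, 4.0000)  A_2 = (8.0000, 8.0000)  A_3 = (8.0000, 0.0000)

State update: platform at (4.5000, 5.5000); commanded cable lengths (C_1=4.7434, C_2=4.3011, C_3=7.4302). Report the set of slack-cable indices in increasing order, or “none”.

3

cable 1: L_1 = ‖A_1−P‖ = 4.7434;  C_1 = 4.7434 → taut
cable 2: L_2 = ‖A_2−P‖ = 4.3012;  C_2 = 4.3011 → taut
cable 3: L_3 = ‖A_3−P‖ = 6.5192;  C_3 = 7.4302 → slack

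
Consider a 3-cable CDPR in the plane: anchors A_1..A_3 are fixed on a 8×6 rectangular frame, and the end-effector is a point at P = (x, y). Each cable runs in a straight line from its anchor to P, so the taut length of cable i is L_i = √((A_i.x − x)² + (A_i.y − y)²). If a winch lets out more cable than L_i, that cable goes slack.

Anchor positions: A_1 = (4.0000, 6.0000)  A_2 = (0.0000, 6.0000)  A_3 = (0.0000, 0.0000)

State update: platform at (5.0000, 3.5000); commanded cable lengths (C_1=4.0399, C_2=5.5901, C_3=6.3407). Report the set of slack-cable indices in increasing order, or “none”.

cable 1: √((-1.0000)²+(2.5000)²)=2.6926, C_1=4.0399: slack
cable 2: √((-5.0000)²+(2.5000)²)=5.5902, C_2=5.5901: taut
cable 3: √((-5.0000)²+(-3.5000)²)=6.1033, C_3=6.3407: slack

1, 3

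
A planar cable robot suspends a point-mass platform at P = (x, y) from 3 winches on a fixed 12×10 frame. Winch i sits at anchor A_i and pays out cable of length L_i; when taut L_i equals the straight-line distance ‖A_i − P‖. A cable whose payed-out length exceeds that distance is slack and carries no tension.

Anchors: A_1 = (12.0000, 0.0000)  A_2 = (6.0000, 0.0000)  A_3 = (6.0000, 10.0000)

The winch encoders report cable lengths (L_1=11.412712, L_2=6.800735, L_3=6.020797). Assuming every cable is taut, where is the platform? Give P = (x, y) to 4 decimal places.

(2.0000, 5.5000)

circle eqns → linear via eq_j − eq_1; set c_j = A_j·A_j − L_j²
c_1 = 144.0000+0.0000−130.2500 = 13.7500
12.0000·x + 0.0000·y = c_1−c_2 = 24.0000
12.0000·x − 20.0000·y = c_1−c_3 = -86.0000
solve first two rows → x=2.0000, y=5.5000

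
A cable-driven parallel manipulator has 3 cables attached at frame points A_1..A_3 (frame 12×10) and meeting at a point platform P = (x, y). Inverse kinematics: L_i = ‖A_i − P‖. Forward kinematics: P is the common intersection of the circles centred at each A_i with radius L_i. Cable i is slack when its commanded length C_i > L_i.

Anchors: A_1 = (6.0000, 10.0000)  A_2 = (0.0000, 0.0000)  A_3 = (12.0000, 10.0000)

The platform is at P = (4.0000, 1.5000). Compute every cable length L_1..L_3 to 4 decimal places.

cable 1: Δx=2.0000, Δy=8.5000; L_1 = √(Δx²+Δy²) = 8.7321
cable 2: Δx=-4.0000, Δy=-1.5000; L_2 = √(Δx²+Δy²) = 4.2720
cable 3: Δx=8.0000, Δy=8.5000; L_3 = √(Δx²+Δy²) = 11.6726

(8.7321, 4.2720, 11.6726)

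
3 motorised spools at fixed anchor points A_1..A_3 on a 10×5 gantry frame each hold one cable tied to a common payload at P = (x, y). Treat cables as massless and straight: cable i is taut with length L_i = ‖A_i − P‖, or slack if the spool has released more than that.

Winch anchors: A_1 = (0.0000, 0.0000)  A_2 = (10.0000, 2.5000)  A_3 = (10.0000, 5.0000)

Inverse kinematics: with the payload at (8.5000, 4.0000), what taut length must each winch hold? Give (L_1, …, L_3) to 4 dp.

L_1 = √((0.0000−8.5000)² + (0.0000−4.0000)²) = 9.3941
L_2 = √((10.0000−8.5000)² + (2.5000−4.0000)²) = 2.1213
L_3 = √((10.0000−8.5000)² + (5.0000−4.0000)²) = 1.8028

(9.3941, 2.1213, 1.8028)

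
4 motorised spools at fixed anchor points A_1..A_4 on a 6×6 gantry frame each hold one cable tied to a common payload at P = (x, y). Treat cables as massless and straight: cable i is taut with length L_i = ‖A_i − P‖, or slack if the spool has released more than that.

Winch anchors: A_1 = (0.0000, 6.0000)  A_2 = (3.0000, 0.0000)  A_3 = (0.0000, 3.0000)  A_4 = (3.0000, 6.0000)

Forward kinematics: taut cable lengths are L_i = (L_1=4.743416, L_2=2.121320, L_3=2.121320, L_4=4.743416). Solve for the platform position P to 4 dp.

(1.5000, 1.5000)

circle eqns → linear via eq_j − eq_1; set k_j = A_j·A_j − L_j²
k_1 = 0.0000+36.0000−22.5000 = 13.5000
-6.0000·x + 12.0000·y = k_1−k_2 = 9.0000
0.0000·x + 6.0000·y = k_1−k_3 = 9.0000
-6.0000·x + 0.0000·y = k_1−k_4 = -9.0000
solve first two rows → x=1.5000, y=1.5000
check cable 4: ‖A_4−P‖² = 22.5000 ≈ L_4² = 22.5000 ✓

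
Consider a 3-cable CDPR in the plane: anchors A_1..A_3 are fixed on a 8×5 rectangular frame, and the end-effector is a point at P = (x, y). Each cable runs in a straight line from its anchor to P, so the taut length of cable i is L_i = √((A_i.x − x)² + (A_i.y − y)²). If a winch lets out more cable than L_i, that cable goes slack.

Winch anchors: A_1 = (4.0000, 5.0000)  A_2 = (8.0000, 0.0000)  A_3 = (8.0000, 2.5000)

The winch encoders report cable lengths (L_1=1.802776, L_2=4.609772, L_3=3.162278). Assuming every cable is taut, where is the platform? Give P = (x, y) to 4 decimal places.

expand ‖A_i−P‖²=L_i² and subtract eq 1 (c_i ≔ ‖A_i‖²−L_i²)
c_1 = 16.0000+25.0000−3.2500 = 37.7500
eq1−eq2 → [-8.0000  10.0000]·P = -5.0000
eq1−eq3 → [-8.0000  5.0000]·P = -22.5000
2×2 solve → P = (5.0000, 3.5000)

(5.0000, 3.5000)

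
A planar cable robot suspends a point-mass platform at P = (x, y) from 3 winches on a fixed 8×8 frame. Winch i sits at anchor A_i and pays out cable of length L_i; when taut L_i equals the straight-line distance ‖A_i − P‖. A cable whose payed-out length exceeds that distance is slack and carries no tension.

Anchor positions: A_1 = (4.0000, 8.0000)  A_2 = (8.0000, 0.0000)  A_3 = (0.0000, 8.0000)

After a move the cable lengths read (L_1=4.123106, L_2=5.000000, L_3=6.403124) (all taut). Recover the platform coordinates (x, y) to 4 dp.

expand ‖A_i−P‖²=L_i² and subtract eq 1 (q_i ≔ ‖A_i‖²−L_i²)
q_1 = 16.0000+64.0000−17.0000 = 63.0000
eq1−eq2 → [-8.0000  16.0000]·P = 24.0000
eq1−eq3 → [8.0000  0.0000]·P = 40.0000
2×2 solve → P = (5.0000, 4.0000)

(5.0000, 4.0000)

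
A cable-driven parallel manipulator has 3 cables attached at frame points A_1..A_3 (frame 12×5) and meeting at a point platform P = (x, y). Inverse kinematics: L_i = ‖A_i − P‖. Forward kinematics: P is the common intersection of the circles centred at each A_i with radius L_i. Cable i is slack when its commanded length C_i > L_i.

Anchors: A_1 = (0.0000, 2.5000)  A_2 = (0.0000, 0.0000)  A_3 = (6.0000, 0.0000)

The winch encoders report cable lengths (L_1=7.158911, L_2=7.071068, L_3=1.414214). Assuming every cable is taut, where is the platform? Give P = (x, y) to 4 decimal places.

(7.0000, 1.0000)

each cable: (A_i−P)·(A_i−P) = L_i²; let q_i = ‖A_i‖²−L_i²
q_1 = 0.0000+6.2500−51.2500 = -45.0000
row 1: 0.0000x + 5.0000y = 5.0000  (q_2=-50.0000)
row 2: -12.0000x + 5.0000y = -79.0000  (q_3=34.0000)
Cramer on rows 1–2 → x = 7.0000, y = 1.0000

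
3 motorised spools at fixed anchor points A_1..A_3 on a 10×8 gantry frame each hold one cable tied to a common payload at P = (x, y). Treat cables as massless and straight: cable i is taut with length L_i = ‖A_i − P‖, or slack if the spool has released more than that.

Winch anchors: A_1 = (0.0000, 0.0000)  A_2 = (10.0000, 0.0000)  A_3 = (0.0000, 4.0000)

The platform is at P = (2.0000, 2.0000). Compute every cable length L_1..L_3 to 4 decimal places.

(2.8284, 8.2462, 2.8284)

L_1 = √((0.0000−2.0000)² + (0.0000−2.0000)²) = 2.8284
L_2 = √((10.0000−2.0000)² + (0.0000−2.0000)²) = 8.2462
L_3 = √((0.0000−2.0000)² + (4.0000−2.0000)²) = 2.8284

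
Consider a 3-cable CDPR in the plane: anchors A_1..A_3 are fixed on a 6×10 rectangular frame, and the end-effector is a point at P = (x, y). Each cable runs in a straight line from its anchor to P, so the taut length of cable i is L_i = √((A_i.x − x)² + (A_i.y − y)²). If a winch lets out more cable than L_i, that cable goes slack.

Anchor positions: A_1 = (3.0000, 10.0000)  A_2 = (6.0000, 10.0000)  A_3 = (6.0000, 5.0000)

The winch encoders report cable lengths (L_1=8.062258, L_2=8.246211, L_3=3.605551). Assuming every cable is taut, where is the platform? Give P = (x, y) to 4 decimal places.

(4.0000, 2.0000)

each cable: (A_i−P)·(A_i−P) = L_i²; let k_i = ‖A_i‖²−L_i²
k_1 = 9.0000+100.0000−65.0000 = 44.0000
row 1: -6.0000x + 0.0000y = -24.0000  (k_2=68.0000)
row 2: -6.0000x + 10.0000y = -4.0000  (k_3=48.0000)
Cramer on rows 1–2 → x = 4.0000, y = 2.0000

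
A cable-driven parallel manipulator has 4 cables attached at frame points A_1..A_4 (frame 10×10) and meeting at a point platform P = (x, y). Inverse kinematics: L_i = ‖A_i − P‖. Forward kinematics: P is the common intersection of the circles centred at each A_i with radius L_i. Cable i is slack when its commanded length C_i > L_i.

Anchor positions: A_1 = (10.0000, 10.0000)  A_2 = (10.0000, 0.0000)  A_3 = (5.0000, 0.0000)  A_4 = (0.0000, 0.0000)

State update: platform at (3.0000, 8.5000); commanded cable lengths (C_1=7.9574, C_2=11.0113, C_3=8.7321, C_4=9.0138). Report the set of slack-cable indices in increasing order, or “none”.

1

cable 1: L_1 = ‖A_1−P‖ = 7.1589;  C_1 = 7.9574 → slack
cable 2: L_2 = ‖A_2−P‖ = 11.0114;  C_2 = 11.0113 → taut
cable 3: L_3 = ‖A_3−P‖ = 8.7321;  C_3 = 8.7321 → taut
cable 4: L_4 = ‖A_4−P‖ = 9.0139;  C_4 = 9.0138 → taut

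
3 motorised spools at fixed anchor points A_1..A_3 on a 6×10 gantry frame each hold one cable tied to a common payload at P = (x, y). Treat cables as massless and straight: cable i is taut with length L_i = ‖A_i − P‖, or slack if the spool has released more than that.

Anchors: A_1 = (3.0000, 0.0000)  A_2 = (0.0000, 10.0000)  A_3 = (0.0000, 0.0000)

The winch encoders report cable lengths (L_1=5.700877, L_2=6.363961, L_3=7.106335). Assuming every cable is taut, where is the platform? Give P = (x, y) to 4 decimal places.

each cable: (A_i−P)·(A_i−P) = L_i²; let q_i = ‖A_i‖²−L_i²
q_1 = 9.0000+0.0000−32.5000 = -23.5000
row 1: 6.0000x − 20.0000y = -83.0000  (q_2=59.5000)
row 2: 6.0000x + 0.0000y = 27.0000  (q_3=-50.5000)
Cramer on rows 1–2 → x = 4.5000, y = 5.5000

(4.5000, 5.5000)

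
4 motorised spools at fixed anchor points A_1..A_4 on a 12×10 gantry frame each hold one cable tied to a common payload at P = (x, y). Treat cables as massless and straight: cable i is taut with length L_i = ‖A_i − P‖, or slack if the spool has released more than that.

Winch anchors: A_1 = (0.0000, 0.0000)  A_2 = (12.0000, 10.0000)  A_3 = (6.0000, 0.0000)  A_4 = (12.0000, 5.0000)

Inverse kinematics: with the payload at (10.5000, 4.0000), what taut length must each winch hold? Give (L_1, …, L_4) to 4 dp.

L_1 = √((0.0000−10.5000)² + (0.0000−4.0000)²) = 11.2361
L_2 = √((12.0000−10.5000)² + (10.0000−4.0000)²) = 6.1847
L_3 = √((6.0000−10.5000)² + (0.0000−4.0000)²) = 6.0208
L_4 = √((12.0000−10.5000)² + (5.0000−4.0000)²) = 1.8028

(11.2361, 6.1847, 6.0208, 1.8028)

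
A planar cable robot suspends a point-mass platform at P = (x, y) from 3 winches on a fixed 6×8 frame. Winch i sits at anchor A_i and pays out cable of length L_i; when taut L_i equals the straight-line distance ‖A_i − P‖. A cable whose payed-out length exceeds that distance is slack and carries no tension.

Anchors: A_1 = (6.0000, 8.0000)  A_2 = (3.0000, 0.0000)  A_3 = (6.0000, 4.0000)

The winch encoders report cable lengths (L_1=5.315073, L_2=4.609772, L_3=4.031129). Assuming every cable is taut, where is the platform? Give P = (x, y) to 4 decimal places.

expand ‖A_i−P‖²=L_i² and subtract eq 1 (k_i ≔ ‖A_i‖²−L_i²)
k_1 = 36.0000+64.0000−28.2500 = 71.7500
eq1−eq2 → [6.0000  16.0000]·P = 84.0000
eq1−eq3 → [0.0000  8.0000]·P = 36.0000
2×2 solve → P = (2.0000, 4.5000)

(2.0000, 4.5000)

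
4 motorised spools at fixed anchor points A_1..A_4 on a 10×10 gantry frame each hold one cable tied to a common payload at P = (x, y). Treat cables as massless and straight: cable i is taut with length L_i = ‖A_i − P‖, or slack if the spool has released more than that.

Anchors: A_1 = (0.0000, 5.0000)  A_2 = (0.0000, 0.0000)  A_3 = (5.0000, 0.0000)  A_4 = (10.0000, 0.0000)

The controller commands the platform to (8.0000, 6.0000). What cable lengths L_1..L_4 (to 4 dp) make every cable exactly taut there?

L_1 = √((0.0000−8.0000)² + (5.0000−6.0000)²) = 8.0623
L_2 = √((0.0000−8.0000)² + (0.0000−6.0000)²) = 10.0000
L_3 = √((5.0000−8.0000)² + (0.0000−6.0000)²) = 6.7082
L_4 = √((10.0000−8.0000)² + (0.0000−6.0000)²) = 6.3246

(8.0623, 10.0000, 6.7082, 6.3246)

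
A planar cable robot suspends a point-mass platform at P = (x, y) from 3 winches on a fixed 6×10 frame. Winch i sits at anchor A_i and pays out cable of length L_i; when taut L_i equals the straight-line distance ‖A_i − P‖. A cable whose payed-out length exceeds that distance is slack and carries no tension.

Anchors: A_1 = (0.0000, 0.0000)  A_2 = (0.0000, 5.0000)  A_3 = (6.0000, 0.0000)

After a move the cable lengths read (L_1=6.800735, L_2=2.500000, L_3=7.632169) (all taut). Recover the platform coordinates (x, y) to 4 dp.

(2.0000, 6.5000)

expand ‖A_i−P‖²=L_i² and subtract eq 1 (k_i ≔ ‖A_i‖²−L_i²)
k_1 = 0.0000+0.0000−46.2500 = -46.2500
eq1−eq2 → [0.0000  -10.0000]·P = -65.0000
eq1−eq3 → [-12.0000  0.0000]·P = -24.0000
2×2 solve → P = (2.0000, 6.5000)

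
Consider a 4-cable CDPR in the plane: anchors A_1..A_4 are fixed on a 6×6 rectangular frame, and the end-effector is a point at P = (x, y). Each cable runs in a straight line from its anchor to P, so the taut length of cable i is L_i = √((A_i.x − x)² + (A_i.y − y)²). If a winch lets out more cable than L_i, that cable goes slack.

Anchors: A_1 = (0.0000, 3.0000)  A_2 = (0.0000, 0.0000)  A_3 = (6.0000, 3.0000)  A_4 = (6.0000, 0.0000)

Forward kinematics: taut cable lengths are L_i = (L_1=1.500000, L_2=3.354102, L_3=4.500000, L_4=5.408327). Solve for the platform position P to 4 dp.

(1.5000, 3.0000)

expand ‖A_i−P‖²=L_i² and subtract eq 1 (q_i ≔ ‖A_i‖²−L_i²)
q_1 = 0.0000+9.0000−2.2500 = 6.7500
eq1−eq2 → [0.0000  6.0000]·P = 18.0000
eq1−eq3 → [-12.0000  0.0000]·P = -18.0000
eq1−eq4 → [-12.0000  6.0000]·P = 0.0000
2×2 solve → P = (1.5000, 3.0000)
check cable 4: ‖A_4−P‖² = 29.2500 ≈ L_4² = 29.2500 ✓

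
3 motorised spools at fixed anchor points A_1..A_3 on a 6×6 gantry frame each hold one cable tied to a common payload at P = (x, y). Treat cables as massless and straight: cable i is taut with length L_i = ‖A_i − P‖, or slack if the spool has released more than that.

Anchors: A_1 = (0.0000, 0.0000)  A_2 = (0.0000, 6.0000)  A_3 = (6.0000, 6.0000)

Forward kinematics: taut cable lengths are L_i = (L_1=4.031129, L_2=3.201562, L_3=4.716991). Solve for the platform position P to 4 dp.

each cable: (A_i−P)·(A_i−P) = L_i²; let k_i = ‖A_i‖²−L_i²
k_1 = 0.0000+0.0000−16.2500 = -16.2500
row 1: 0.0000x − 12.0000y = -42.0000  (k_2=25.7500)
row 2: -12.0000x − 12.0000y = -66.0000  (k_3=49.7500)
Cramer on rows 1–2 → x = 2.0000, y = 3.5000

(2.0000, 3.5000)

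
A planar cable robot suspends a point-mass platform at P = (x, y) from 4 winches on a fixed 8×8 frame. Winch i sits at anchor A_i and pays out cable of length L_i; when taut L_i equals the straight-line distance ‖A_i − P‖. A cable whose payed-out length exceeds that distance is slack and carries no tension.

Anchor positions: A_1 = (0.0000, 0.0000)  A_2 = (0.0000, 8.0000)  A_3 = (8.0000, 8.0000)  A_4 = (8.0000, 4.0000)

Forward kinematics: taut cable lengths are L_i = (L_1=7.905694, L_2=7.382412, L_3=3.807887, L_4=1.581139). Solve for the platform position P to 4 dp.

expand ‖A_i−P‖²=L_i² and subtract eq 1 (q_i ≔ ‖A_i‖²−L_i²)
q_1 = 0.0000+0.0000−62.5000 = -62.5000
eq1−eq2 → [0.0000  -16.0000]·P = -72.0000
eq1−eq3 → [-16.0000  -16.0000]·P = -176.0000
eq1−eq4 → [-16.0000  -8.0000]·P = -140.0000
2×2 solve → P = (6.5000, 4.5000)
check cable 4: ‖A_4−P‖² = 2.5000 ≈ L_4² = 2.5000 ✓

(6.5000, 4.5000)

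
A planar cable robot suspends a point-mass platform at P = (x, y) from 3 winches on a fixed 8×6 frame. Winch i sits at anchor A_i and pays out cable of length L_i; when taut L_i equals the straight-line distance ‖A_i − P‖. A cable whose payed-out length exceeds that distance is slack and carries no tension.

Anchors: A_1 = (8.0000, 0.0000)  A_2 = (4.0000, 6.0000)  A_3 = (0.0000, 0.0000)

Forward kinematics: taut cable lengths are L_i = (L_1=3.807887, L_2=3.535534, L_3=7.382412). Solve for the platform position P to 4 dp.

expand ‖A_i−P‖²=L_i² and subtract eq 1 (c_i ≔ ‖A_i‖²−L_i²)
c_1 = 64.0000+0.0000−14.5000 = 49.5000
eq1−eq2 → [8.0000  -12.0000]·P = 10.0000
eq1−eq3 → [16.0000  0.0000]·P = 104.0000
2×2 solve → P = (6.5000, 3.5000)

(6.5000, 3.5000)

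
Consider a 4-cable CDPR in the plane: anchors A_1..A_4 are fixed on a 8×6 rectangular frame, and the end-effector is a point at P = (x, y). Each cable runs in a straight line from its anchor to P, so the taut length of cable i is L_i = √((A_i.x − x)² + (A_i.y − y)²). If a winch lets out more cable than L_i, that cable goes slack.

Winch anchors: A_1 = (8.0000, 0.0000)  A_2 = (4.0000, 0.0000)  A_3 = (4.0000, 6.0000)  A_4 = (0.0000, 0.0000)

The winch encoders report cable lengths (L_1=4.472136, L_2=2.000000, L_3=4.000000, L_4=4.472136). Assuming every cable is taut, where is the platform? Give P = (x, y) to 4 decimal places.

(4.0000, 2.0000)

circle eqns → linear via eq_j − eq_1; set k_j = A_j·A_j − L_j²
k_1 = 64.0000+0.0000−20.0000 = 44.0000
8.0000·x + 0.0000·y = k_1−k_2 = 32.0000
8.0000·x − 12.0000·y = k_1−k_3 = 8.0000
16.0000·x + 0.0000·y = k_1−k_4 = 64.0000
solve first two rows → x=4.0000, y=2.0000
check cable 4: ‖A_4−P‖² = 20.0000 ≈ L_4² = 20.0000 ✓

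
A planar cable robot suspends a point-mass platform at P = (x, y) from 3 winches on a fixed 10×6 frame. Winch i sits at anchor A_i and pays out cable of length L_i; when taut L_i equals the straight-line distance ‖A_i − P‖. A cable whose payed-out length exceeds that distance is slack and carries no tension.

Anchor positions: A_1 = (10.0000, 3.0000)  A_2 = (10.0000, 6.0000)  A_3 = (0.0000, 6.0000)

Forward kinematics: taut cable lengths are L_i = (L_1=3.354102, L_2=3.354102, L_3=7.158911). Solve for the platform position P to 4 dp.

(7.0000, 4.5000)

each cable: (A_i−P)·(A_i−P) = L_i²; let k_i = ‖A_i‖²−L_i²
k_1 = 100.0000+9.0000−11.2500 = 97.7500
row 1: 0.0000x − 6.0000y = -27.0000  (k_2=124.7500)
row 2: 20.0000x − 6.0000y = 113.0000  (k_3=-15.2500)
Cramer on rows 1–2 → x = 7.0000, y = 4.5000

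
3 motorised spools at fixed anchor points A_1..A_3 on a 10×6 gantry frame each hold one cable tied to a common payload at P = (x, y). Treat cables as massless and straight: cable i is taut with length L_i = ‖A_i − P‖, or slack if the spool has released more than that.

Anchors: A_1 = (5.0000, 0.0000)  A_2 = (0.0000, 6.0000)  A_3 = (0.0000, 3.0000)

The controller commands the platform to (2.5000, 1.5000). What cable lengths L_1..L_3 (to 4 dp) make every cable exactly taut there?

(2.9155, 5.1478, 2.9155)

L_1: Δ = A_1−P = (2.5000, -1.5000) → ‖Δ‖ = √8.5000 = 2.9155
L_2: Δ = A_2−P = (-2.5000, 4.5000) → ‖Δ‖ = √26.5000 = 5.1478
L_3: Δ = A_3−P = (-2.5000, 1.5000) → ‖Δ‖ = √8.5000 = 2.9155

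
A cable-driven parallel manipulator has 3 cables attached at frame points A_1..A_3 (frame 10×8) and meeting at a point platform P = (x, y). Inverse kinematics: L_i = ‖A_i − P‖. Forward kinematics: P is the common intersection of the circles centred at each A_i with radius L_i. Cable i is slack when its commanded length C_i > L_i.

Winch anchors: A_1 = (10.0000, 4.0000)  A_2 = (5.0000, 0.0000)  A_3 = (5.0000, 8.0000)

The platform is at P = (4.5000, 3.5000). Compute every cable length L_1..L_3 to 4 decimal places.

L_1 = √((10.0000−4.5000)² + (4.0000−3.5000)²) = 5.5227
L_2 = √((5.0000−4.5000)² + (0.0000−3.5000)²) = 3.5355
L_3 = √((5.0000−4.5000)² + (8.0000−3.5000)²) = 4.5277

(5.5227, 3.5355, 4.5277)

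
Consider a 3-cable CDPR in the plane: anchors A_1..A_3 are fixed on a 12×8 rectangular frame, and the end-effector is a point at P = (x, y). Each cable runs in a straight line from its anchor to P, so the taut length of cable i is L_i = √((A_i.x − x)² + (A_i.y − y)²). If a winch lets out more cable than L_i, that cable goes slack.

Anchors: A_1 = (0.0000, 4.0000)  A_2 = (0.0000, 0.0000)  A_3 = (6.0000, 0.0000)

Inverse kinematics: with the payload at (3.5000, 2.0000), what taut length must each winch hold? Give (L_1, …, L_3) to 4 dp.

(4.0311, 4.0311, 3.2016)

cable 1: Δx=-3.5000, Δy=2.0000; L_1 = √(Δx²+Δy²) = 4.0311
cable 2: Δx=-3.5000, Δy=-2.0000; L_2 = √(Δx²+Δy²) = 4.0311
cable 3: Δx=2.5000, Δy=-2.0000; L_3 = √(Δx²+Δy²) = 3.2016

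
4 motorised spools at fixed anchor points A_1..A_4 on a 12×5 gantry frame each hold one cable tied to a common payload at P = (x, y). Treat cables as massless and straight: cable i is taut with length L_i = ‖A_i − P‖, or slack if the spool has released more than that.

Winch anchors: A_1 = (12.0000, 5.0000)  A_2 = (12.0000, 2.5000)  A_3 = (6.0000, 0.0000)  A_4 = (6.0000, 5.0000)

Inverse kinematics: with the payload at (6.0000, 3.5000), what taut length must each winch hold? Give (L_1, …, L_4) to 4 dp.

(6.1847, 6.0828, 3.5000, 1.5000)

cable 1: Δx=6.0000, Δy=1.5000; L_1 = √(Δx²+Δy²) = 6.1847
cable 2: Δx=6.0000, Δy=-1.0000; L_2 = √(Δx²+Δy²) = 6.0828
cable 3: Δx=0.0000, Δy=-3.5000; L_3 = √(Δx²+Δy²) = 3.5000
cable 4: Δx=0.0000, Δy=1.5000; L_4 = √(Δx²+Δy²) = 1.5000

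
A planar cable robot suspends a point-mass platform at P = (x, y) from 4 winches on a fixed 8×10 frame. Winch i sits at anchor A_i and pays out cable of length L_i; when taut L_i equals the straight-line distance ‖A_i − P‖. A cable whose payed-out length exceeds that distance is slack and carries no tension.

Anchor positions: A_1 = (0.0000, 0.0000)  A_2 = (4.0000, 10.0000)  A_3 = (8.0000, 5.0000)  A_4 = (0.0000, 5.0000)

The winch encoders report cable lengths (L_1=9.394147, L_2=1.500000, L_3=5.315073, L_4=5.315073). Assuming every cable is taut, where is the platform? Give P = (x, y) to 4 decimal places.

(4.0000, 8.5000)

each cable: (A_i−P)·(A_i−P) = L_i²; let q_i = ‖A_i‖²−L_i²
q_1 = 0.0000+0.0000−88.2500 = -88.2500
row 1: -8.0000x − 20.0000y = -202.0000  (q_2=113.7500)
row 2: -16.0000x − 10.0000y = -149.0000  (q_3=60.7500)
row 3: 0.0000x − 10.0000y = -85.0000  (q_4=-3.2500)
Cramer on rows 1–2 → x = 4.0000, y = 8.5000
check cable 4: ‖A_4−P‖² = 28.2500 ≈ L_4² = 28.2500 ✓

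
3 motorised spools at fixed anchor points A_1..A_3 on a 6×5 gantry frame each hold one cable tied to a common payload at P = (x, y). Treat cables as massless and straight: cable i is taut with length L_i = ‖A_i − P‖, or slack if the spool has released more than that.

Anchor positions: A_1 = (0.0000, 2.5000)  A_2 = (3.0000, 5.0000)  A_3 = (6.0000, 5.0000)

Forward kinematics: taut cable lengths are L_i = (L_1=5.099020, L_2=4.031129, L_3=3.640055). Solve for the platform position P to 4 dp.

(5.0000, 1.5000)

expand ‖A_i−P‖²=L_i² and subtract eq 1 (q_i ≔ ‖A_i‖²−L_i²)
q_1 = 0.0000+6.2500−26.0000 = -19.7500
eq1−eq2 → [-6.0000  -5.0000]·P = -37.5000
eq1−eq3 → [-12.0000  -5.0000]·P = -67.5000
2×2 solve → P = (5.0000, 1.5000)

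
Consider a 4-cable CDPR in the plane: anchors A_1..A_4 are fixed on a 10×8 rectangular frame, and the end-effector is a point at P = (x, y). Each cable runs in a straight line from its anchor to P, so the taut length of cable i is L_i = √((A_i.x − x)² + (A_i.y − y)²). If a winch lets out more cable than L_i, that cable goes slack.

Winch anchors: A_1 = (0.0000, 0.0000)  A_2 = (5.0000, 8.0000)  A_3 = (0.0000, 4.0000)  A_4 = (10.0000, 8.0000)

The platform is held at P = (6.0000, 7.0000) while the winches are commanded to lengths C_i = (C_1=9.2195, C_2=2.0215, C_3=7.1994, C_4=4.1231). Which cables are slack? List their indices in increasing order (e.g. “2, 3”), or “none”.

2, 3

i=1: geometric 9.2195 vs commanded 9.2195 ⇒ taut
i=2: geometric 1.4142 vs commanded 2.0215 ⇒ slack
i=3: geometric 6.7082 vs commanded 7.1994 ⇒ slack
i=4: geometric 4.1231 vs commanded 4.1231 ⇒ taut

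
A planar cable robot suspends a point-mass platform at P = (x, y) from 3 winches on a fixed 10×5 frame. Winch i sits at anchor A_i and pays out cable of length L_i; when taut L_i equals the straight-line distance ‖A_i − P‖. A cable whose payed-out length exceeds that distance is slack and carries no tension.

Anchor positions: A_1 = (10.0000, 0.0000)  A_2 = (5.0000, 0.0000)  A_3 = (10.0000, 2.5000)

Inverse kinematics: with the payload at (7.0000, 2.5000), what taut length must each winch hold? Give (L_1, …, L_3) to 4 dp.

(3.9051, 3.2016, 3.0000)

L_1 = √((10.0000−7.0000)² + (0.0000−2.5000)²) = 3.9051
L_2 = √((5.0000−7.0000)² + (0.0000−2.5000)²) = 3.2016
L_3 = √((10.0000−7.0000)² + (2.5000−2.5000)²) = 3.0000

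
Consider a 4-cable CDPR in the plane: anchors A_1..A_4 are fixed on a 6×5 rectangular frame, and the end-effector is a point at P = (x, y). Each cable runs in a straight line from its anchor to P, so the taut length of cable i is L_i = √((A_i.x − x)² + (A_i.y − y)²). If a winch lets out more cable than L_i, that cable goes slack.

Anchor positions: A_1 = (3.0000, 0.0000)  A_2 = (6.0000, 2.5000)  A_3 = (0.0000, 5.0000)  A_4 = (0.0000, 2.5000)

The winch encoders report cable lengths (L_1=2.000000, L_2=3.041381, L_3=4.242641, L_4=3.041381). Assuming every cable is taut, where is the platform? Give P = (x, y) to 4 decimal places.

each cable: (A_i−P)·(A_i−P) = L_i²; let c_i = ‖A_i‖²−L_i²
c_1 = 9.0000+0.0000−4.0000 = 5.0000
row 1: -6.0000x − 5.0000y = -28.0000  (c_2=33.0000)
row 2: 6.0000x − 10.0000y = -2.0000  (c_3=7.0000)
row 3: 6.0000x − 5.0000y = 8.0000  (c_4=-3.0000)
Cramer on rows 1–2 → x = 3.0000, y = 2.0000
check cable 4: ‖A_4−P‖² = 9.2500 ≈ L_4² = 9.2500 ✓

(3.0000, 2.0000)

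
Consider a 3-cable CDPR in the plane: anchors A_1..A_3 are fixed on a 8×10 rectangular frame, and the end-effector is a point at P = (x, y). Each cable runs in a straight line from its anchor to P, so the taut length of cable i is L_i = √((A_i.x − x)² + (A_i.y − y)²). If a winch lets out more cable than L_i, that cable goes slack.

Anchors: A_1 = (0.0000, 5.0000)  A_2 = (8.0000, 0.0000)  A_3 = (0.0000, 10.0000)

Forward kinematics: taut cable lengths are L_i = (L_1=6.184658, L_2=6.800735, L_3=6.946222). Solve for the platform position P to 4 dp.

each cable: (A_i−P)·(A_i−P) = L_i²; let k_i = ‖A_i‖²−L_i²
k_1 = 0.0000+25.0000−38.2500 = -13.2500
row 1: -16.0000x + 10.0000y = -31.0000  (k_2=17.7500)
row 2: 0.0000x − 10.0000y = -65.0000  (k_3=51.7500)
Cramer on rows 1–2 → x = 6.0000, y = 6.5000

(6.0000, 6.5000)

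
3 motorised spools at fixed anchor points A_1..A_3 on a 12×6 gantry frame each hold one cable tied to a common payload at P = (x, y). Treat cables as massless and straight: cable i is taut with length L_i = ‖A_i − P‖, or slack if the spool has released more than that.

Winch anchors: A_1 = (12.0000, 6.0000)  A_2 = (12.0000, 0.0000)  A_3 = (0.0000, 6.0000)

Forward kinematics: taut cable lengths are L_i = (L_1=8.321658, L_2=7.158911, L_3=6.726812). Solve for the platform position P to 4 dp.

expand ‖A_i−P‖²=L_i² and subtract eq 1 (q_i ≔ ‖A_i‖²−L_i²)
q_1 = 144.0000+36.0000−69.2500 = 110.7500
eq1−eq2 → [0.0000  12.0000]·P = 18.0000
eq1−eq3 → [24.0000  0.0000]·P = 120.0000
2×2 solve → P = (5.0000, 1.5000)

(5.0000, 1.5000)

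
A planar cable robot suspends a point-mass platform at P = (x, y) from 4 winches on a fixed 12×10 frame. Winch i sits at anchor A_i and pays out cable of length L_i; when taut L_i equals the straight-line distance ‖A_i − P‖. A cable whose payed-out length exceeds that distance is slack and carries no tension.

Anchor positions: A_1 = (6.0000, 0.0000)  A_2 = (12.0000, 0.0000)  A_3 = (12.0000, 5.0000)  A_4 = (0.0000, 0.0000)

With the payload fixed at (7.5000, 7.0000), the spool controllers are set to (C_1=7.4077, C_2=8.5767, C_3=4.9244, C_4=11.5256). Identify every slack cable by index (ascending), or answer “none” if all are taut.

1, 2, 4

cable 1: √((-1.5000)²+(-7.0000)²)=7.1589, C_1=7.4077: slack
cable 2: √((4.5000)²+(-7.0000)²)=8.3217, C_2=8.5767: slack
cable 3: √((4.5000)²+(-2.0000)²)=4.9244, C_3=4.9244: taut
cable 4: √((-7.5000)²+(-7.0000)²)=10.2591, C_4=11.5256: slack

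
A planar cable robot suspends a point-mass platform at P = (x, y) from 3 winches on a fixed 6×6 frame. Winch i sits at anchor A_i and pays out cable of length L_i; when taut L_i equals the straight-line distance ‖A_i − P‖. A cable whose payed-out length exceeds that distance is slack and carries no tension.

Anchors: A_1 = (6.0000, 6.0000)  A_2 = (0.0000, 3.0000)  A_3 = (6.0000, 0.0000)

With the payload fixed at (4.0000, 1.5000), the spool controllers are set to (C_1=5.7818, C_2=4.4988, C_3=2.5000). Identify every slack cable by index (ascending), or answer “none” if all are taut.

1, 2

cable 1: √((2.0000)²+(4.5000)²)=4.9244, C_1=5.7818: slack
cable 2: √((-4.0000)²+(1.5000)²)=4.2720, C_2=4.4988: slack
cable 3: √((2.0000)²+(-1.5000)²)=2.5000, C_3=2.5000: taut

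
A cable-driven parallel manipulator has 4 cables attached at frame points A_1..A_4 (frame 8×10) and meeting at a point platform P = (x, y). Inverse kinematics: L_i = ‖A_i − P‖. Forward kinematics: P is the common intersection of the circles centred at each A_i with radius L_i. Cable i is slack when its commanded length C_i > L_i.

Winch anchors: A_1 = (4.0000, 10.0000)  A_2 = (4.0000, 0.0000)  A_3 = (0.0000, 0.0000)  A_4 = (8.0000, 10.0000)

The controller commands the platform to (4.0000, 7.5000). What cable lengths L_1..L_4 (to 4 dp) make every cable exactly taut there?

(2.5000, 7.5000, 8.5000, 4.7170)

cable 1: Δx=0.0000, Δy=2.5000; L_1 = √(Δx²+Δy²) = 2.5000
cable 2: Δx=0.0000, Δy=-7.5000; L_2 = √(Δx²+Δy²) = 7.5000
cable 3: Δx=-4.0000, Δy=-7.5000; L_3 = √(Δx²+Δy²) = 8.5000
cable 4: Δx=4.0000, Δy=2.5000; L_4 = √(Δx²+Δy²) = 4.7170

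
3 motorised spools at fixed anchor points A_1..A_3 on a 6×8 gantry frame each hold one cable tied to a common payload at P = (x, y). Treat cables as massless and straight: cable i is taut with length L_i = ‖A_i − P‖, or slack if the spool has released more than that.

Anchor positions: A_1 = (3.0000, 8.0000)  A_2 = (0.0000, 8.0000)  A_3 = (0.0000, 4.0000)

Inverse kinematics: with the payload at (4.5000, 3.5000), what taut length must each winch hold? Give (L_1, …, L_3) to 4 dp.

(4.7434, 6.3640, 4.5277)

L_1 = √((3.0000−4.5000)² + (8.0000−3.5000)²) = 4.7434
L_2 = √((0.0000−4.5000)² + (8.0000−3.5000)²) = 6.3640
L_3 = √((0.0000−4.5000)² + (4.0000−3.5000)²) = 4.5277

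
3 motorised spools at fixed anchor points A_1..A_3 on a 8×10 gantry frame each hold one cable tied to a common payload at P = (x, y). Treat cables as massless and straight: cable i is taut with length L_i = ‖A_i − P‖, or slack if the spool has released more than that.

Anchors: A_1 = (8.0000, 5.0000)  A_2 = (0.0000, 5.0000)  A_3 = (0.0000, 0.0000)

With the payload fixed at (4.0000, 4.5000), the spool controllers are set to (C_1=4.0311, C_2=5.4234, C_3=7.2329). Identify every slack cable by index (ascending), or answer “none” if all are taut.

2, 3

i=1: geometric 4.0311 vs commanded 4.0311 ⇒ taut
i=2: geometric 4.0311 vs commanded 5.4234 ⇒ slack
i=3: geometric 6.0208 vs commanded 7.2329 ⇒ slack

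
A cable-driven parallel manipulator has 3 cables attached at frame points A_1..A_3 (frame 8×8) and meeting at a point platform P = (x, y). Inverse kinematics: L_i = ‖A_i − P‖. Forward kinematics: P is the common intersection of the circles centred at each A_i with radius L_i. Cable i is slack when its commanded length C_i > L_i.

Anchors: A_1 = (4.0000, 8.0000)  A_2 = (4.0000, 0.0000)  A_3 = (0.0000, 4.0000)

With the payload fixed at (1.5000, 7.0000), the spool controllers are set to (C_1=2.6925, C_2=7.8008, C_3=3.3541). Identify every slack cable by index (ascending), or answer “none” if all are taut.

2

cable 1: √((2.5000)²+(1.0000)²)=2.6926, C_1=2.6925: taut
cable 2: √((2.5000)²+(-7.0000)²)=7.4330, C_2=7.8008: slack
cable 3: √((-1.5000)²+(-3.0000)²)=3.3541, C_3=3.3541: taut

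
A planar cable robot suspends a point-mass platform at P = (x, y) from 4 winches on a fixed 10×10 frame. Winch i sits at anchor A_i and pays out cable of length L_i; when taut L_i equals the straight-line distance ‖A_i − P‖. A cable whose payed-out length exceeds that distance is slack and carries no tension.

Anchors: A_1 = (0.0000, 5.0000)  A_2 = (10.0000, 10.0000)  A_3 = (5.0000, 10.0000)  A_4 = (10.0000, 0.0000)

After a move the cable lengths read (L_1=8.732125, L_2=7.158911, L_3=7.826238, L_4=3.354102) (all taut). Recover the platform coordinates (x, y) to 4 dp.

expand ‖A_i−P‖²=L_i² and subtract eq 1 (q_i ≔ ‖A_i‖²−L_i²)
q_1 = 0.0000+25.0000−76.2500 = -51.2500
eq1−eq2 → [-20.0000  -10.0000]·P = -200.0000
eq1−eq3 → [-10.0000  -10.0000]·P = -115.0000
eq1−eq4 → [-20.0000  10.0000]·P = -140.0000
2×2 solve → P = (8.5000, 3.0000)
check cable 4: ‖A_4−P‖² = 11.2500 ≈ L_4² = 11.2500 ✓

(8.5000, 3.0000)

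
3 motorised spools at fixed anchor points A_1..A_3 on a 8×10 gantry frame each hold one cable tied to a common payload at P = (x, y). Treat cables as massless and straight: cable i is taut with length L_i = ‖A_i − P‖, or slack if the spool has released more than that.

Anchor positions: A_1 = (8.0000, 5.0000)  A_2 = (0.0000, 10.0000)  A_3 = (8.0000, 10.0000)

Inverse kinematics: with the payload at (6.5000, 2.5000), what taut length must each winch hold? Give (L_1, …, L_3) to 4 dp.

cable 1: Δx=1.5000, Δy=2.5000; L_1 = √(Δx²+Δy²) = 2.9155
cable 2: Δx=-6.5000, Δy=7.5000; L_2 = √(Δx²+Δy²) = 9.9247
cable 3: Δx=1.5000, Δy=7.5000; L_3 = √(Δx²+Δy²) = 7.6485

(2.9155, 9.9247, 7.6485)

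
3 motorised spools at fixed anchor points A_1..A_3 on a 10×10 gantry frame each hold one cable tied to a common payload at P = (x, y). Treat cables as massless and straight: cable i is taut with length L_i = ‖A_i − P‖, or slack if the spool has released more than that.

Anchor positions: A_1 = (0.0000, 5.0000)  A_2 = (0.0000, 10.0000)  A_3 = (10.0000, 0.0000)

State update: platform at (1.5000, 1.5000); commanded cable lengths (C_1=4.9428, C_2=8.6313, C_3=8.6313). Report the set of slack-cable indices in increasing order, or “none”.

i=1: geometric 3.8079 vs commanded 4.9428 ⇒ slack
i=2: geometric 8.6313 vs commanded 8.6313 ⇒ taut
i=3: geometric 8.6313 vs commanded 8.6313 ⇒ taut

1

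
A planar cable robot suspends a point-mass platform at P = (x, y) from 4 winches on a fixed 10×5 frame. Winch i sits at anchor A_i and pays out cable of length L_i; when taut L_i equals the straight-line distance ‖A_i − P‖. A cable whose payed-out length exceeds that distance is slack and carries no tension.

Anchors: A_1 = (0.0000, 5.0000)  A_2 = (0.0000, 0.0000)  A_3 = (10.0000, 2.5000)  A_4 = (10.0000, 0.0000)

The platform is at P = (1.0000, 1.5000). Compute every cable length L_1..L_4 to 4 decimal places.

(3.6401, 1.8028, 9.0554, 9.1241)

L_1 = √((0.0000−1.0000)² + (5.0000−1.5000)²) = 3.6401
L_2 = √((0.0000−1.0000)² + (0.0000−1.5000)²) = 1.8028
L_3 = √((10.0000−1.0000)² + (2.5000−1.5000)²) = 9.0554
L_4 = √((10.0000−1.0000)² + (0.0000−1.5000)²) = 9.1241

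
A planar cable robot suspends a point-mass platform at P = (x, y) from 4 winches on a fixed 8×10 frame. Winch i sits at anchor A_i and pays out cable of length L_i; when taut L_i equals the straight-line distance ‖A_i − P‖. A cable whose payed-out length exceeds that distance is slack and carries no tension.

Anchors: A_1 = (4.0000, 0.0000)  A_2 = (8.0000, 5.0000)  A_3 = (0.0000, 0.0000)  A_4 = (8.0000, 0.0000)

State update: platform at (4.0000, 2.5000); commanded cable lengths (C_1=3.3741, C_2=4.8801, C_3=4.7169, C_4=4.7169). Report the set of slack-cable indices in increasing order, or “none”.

1, 2

cable 1: √((0.0000)²+(-2.5000)²)=2.5000, C_1=3.3741: slack
cable 2: √((4.0000)²+(2.5000)²)=4.7170, C_2=4.8801: slack
cable 3: √((-4.0000)²+(-2.5000)²)=4.7170, C_3=4.7169: taut
cable 4: √((4.0000)²+(-2.5000)²)=4.7170, C_4=4.7169: taut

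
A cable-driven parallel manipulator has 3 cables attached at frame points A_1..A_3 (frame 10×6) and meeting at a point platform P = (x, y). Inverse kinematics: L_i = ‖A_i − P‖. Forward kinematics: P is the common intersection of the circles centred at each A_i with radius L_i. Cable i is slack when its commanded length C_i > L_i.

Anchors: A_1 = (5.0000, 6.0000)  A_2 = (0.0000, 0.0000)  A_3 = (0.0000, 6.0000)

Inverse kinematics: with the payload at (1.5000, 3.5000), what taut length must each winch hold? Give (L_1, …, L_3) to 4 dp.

L_1: Δ = A_1−P = (3.5000, 2.5000) → ‖Δ‖ = √18.5000 = 4.3012
L_2: Δ = A_2−P = (-1.5000, -3.5000) → ‖Δ‖ = √14.5000 = 3.8079
L_3: Δ = A_3−P = (-1.5000, 2.5000) → ‖Δ‖ = √8.5000 = 2.9155

(4.3012, 3.8079, 2.9155)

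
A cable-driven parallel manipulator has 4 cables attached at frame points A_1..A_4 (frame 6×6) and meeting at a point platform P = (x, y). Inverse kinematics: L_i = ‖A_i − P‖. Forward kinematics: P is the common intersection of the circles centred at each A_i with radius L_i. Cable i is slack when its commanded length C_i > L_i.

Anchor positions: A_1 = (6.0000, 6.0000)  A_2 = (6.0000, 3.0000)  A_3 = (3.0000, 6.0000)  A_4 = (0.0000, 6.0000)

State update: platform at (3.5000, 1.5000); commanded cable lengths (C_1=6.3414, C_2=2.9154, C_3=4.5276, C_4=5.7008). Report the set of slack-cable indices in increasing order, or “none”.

1

i=1: geometric 5.1478 vs commanded 6.3414 ⇒ slack
i=2: geometric 2.9155 vs commanded 2.9154 ⇒ taut
i=3: geometric 4.5277 vs commanded 4.5276 ⇒ taut
i=4: geometric 5.7009 vs commanded 5.7008 ⇒ taut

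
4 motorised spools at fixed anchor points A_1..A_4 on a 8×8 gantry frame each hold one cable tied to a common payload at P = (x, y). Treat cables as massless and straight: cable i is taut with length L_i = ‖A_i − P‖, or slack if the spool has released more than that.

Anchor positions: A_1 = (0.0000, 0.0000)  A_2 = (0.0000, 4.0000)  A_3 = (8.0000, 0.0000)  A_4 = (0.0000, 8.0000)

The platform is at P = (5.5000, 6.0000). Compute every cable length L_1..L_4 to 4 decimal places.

(8.1394, 5.8523, 6.5000, 5.8523)

L_1 = √((0.0000−5.5000)² + (0.0000−6.0000)²) = 8.1394
L_2 = √((0.0000−5.5000)² + (4.0000−6.0000)²) = 5.8523
L_3 = √((8.0000−5.5000)² + (0.0000−6.0000)²) = 6.5000
L_4 = √((0.0000−5.5000)² + (8.0000−6.0000)²) = 5.8523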